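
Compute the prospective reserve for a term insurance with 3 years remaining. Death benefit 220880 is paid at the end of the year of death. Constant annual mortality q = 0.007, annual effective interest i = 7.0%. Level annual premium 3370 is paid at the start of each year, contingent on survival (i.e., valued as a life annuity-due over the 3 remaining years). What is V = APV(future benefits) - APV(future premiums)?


v = 1/(1+i) = 0.934579
APV(future benefits) per unit = sum_{k=0}^{2} k_p_x * q * v^(k+1) = 0.018248
APV(future benefits) = 220880 * 0.018248 = 4030.5512
Life annuity-due factor ä_{x:3} = sum_{k=0}^{2} k_p_x * v^k = 2.789291
APV(future premiums) = 3370 * 2.789291 = 9399.9099
V = 4030.5512 - 9399.9099
= -5369.3587


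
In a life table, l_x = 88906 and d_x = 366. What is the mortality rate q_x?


q_x = d_x / l_x
= 366 / 88906
= 0.0041


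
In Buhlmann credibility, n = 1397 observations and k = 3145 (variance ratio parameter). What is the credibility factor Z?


Z = n / (n + k)
= 1397 / (1397 + 3145)
= 1397 / 4542
= 0.3076


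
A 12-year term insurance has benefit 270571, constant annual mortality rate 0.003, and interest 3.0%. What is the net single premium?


NSP = benefit * sum_{k=0}^{n-1} k_p_x * q * v^(k+1)
With constant q=0.003, v=0.970874
Sum = 0.029405
NSP = 270571 * 0.029405
= 7956.1972


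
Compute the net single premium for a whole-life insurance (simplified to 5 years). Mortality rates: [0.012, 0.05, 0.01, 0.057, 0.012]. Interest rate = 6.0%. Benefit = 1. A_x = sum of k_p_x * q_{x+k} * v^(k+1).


v = 0.943396
Year 0: k_p_x=1.0, q=0.012, term=0.011321
Year 1: k_p_x=0.988, q=0.05, term=0.043966
Year 2: k_p_x=0.9386, q=0.01, term=0.007881
Year 3: k_p_x=0.929214, q=0.057, term=0.041953
Year 4: k_p_x=0.876249, q=0.012, term=0.007857
A_x = 0.113


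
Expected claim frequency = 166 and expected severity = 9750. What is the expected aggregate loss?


E[S] = E[N] * E[X]
= 166 * 9750
= 1.6185e+06


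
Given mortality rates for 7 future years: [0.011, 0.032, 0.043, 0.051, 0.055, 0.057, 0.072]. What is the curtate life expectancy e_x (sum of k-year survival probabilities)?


e_x = sum_{k=1}^{n} k_p_x
k_p_x values:
  1_p_x = 0.989
  2_p_x = 0.957352
  3_p_x = 0.916186
  4_p_x = 0.86946
  5_p_x = 0.82164
  6_p_x = 0.774807
  7_p_x = 0.719021
e_x = 6.0475


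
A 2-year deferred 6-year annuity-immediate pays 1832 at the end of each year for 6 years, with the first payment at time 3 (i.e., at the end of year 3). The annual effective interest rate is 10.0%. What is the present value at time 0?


PV at time 2 of the 6-year annuity-immediate:
a_n = 1832 * (1-(1+0.1)^(-6))/0.1 = 7978.8376
Discount back 2 years to time 0:
PV = 7978.8376 * (1+0.1)^(-2)
= 7978.8376 * 0.826446
= 6594.0807


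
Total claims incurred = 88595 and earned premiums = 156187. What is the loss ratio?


Loss ratio = claims / premiums
= 88595 / 156187
= 0.5672


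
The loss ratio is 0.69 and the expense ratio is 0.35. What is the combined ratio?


Combined ratio = loss ratio + expense ratio
= 0.69 + 0.35
= 1.04


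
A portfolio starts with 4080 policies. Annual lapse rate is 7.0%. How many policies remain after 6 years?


remaining = initial * (1 - lapse)^years
= 4080 * (1 - 0.07)^6
= 4080 * 0.64699
= 2639.7199


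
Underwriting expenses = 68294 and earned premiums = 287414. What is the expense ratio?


Expense ratio = expenses / premiums
= 68294 / 287414
= 0.2376


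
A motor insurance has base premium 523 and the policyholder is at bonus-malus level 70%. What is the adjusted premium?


adjusted = base * BM_level / 100
= 523 * 70 / 100
= 523 * 0.7
= 366.1


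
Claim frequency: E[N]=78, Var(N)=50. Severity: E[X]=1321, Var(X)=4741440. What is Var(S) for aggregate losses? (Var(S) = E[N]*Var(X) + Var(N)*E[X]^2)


Var(S) = E[N]*Var(X) + Var(N)*E[X]^2
= 78*4741440 + 50*1321^2
= 369832320 + 87252050
= 4.5708e+08


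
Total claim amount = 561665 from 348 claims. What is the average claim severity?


severity = total / number
= 561665 / 348
= 1613.9799


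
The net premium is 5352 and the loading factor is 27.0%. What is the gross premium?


Gross = net * (1 + loading)
= 5352 * (1 + 0.27)
= 5352 * 1.27
= 6797.04


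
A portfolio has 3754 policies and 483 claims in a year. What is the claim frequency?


frequency = claims / policies
= 483 / 3754
= 0.1287


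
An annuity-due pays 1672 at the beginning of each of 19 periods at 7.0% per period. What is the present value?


PV_due = PMT * (1-(1+i)^(-n))/i * (1+i)
PV_immediate = 17281.1152
PV_due = 17281.1152 * 1.07
= 18490.7933


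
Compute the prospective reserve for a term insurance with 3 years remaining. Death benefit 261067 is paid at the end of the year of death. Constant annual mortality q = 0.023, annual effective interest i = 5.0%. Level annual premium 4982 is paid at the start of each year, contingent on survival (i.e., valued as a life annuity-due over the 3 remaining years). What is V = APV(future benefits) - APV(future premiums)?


v = 1/(1+i) = 0.952381
APV(future benefits) per unit = sum_{k=0}^{2} k_p_x * q * v^(k+1) = 0.061251
APV(future benefits) = 261067 * 0.061251 = 15990.7339
Life annuity-due factor ä_{x:3} = sum_{k=0}^{2} k_p_x * v^k = 2.796262
APV(future premiums) = 4982 * 2.796262 = 13930.9779
V = 15990.7339 - 13930.9779
= 2059.756


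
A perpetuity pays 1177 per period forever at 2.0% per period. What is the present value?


PV = PMT / i
= 1177 / 0.02
= 58850.0


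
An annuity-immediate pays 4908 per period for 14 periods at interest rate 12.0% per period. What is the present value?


PV = PMT * (1 - (1+i)^(-n)) / i
= 4908 * (1 - (1+0.12)^(-14)) / 0.12
= 4908 * (1 - 0.20462) / 0.12
= 4908 * 6.628168
= 32531.0497


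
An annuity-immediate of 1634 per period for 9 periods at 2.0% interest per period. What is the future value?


FV = PMT * ((1+i)^n - 1) / i
= 1634 * ((1.02)^9 - 1) / 0.02
= 1634 * (1.195093 - 1) / 0.02
= 15939.0629


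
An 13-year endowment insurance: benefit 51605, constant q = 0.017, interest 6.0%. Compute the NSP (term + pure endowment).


Term component = 7118.9678
Pure endowment = 13_p_x * v^13 * benefit = 0.800195 * 0.468839 * 51605 = 19360.2636
NSP = 26479.2314


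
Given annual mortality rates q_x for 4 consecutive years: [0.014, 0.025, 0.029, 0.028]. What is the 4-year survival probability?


p_k = 1 - q_k for each year
Survival = product of (1 - q_k)
= 0.986 * 0.975 * 0.971 * 0.972
= 0.9073


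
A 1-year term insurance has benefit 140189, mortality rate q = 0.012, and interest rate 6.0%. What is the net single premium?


NSP = benefit * q * v
v = 1/(1+i) = 0.943396
NSP = 140189 * 0.012 * 0.943396
= 1587.0453


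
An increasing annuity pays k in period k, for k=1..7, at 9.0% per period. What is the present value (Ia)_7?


(Ia)_n = sum_{k=1}^{n} k * v^k, v = 1/(1+i)
v = 0.917431
Sum computed term by term:
(Ia)_7 = 18.4075


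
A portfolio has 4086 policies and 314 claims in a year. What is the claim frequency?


frequency = claims / policies
= 314 / 4086
= 0.0768


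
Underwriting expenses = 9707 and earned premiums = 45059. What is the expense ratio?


Expense ratio = expenses / premiums
= 9707 / 45059
= 0.2154


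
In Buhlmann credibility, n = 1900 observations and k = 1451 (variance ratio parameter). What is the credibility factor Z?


Z = n / (n + k)
= 1900 / (1900 + 1451)
= 1900 / 3351
= 0.567


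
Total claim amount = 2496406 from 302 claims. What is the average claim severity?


severity = total / number
= 2496406 / 302
= 8266.245


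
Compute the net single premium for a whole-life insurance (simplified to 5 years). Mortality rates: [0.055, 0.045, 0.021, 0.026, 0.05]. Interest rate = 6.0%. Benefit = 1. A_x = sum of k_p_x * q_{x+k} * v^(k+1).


v = 0.943396
Year 0: k_p_x=1.0, q=0.055, term=0.051887
Year 1: k_p_x=0.945, q=0.045, term=0.037847
Year 2: k_p_x=0.902475, q=0.021, term=0.015912
Year 3: k_p_x=0.883523, q=0.026, term=0.018196
Year 4: k_p_x=0.860551, q=0.05, term=0.032153
A_x = 0.156


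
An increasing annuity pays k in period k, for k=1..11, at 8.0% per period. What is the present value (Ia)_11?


(Ia)_n = sum_{k=1}^{n} k * v^k, v = 1/(1+i)
v = 0.925926
Sum computed term by term:
(Ia)_11 = 37.4046


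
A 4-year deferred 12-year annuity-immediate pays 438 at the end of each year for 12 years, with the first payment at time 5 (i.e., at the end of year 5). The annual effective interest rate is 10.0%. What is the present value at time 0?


PV at time 4 of the 12-year annuity-immediate:
a_n = 438 * (1-(1+0.1)^(-12))/0.1 = 2984.397
Discount back 4 years to time 0:
PV = 2984.397 * (1+0.1)^(-4)
= 2984.397 * 0.683013
= 2038.3833


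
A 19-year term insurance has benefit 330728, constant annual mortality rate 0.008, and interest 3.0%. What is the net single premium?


NSP = benefit * sum_{k=0}^{n-1} k_p_x * q * v^(k+1)
With constant q=0.008, v=0.970874
Sum = 0.107459
NSP = 330728 * 0.107459
= 35539.7059


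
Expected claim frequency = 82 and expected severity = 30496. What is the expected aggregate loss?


E[S] = E[N] * E[X]
= 82 * 30496
= 2.5007e+06


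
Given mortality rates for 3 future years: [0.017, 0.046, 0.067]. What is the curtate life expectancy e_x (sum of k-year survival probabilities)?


e_x = sum_{k=1}^{n} k_p_x
k_p_x values:
  1_p_x = 0.983
  2_p_x = 0.937782
  3_p_x = 0.874951
e_x = 2.7957


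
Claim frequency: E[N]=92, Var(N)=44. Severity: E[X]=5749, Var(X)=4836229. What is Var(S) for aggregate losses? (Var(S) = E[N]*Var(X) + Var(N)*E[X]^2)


Var(S) = E[N]*Var(X) + Var(N)*E[X]^2
= 92*4836229 + 44*5749^2
= 444933068 + 1454244044
= 1.8992e+09


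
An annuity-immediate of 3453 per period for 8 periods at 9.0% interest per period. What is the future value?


FV = PMT * ((1+i)^n - 1) / i
= 3453 * ((1.09)^8 - 1) / 0.09
= 3453 * (1.992563 - 1) / 0.09
= 38081.32


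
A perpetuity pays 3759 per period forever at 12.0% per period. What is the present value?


PV = PMT / i
= 3759 / 0.12
= 31325.0


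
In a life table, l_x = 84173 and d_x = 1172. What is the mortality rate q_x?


q_x = d_x / l_x
= 1172 / 84173
= 0.0139


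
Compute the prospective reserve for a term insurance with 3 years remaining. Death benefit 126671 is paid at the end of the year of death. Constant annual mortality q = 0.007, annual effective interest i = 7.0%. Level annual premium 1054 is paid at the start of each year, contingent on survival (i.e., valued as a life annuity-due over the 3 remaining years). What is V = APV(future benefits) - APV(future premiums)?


v = 1/(1+i) = 0.934579
APV(future benefits) per unit = sum_{k=0}^{2} k_p_x * q * v^(k+1) = 0.018248
APV(future benefits) = 126671 * 0.018248 = 2311.454
Life annuity-due factor ä_{x:3} = sum_{k=0}^{2} k_p_x * v^k = 2.789291
APV(future premiums) = 1054 * 2.789291 = 2939.9125
V = 2311.454 - 2939.9125
= -628.4585


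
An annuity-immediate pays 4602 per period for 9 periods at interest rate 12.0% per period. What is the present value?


PV = PMT * (1 - (1+i)^(-n)) / i
= 4602 * (1 - (1+0.12)^(-9)) / 0.12
= 4602 * (1 - 0.36061) / 0.12
= 4602 * 5.32825
= 24520.6055


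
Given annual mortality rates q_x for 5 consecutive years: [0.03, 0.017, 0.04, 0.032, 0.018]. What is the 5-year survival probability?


p_k = 1 - q_k for each year
Survival = product of (1 - q_k)
= 0.97 * 0.983 * 0.96 * 0.968 * 0.982
= 0.8701


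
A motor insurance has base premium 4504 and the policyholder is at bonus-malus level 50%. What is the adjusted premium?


adjusted = base * BM_level / 100
= 4504 * 50 / 100
= 4504 * 0.5
= 2252.0


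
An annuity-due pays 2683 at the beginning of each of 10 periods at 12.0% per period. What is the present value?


PV_due = PMT * (1-(1+i)^(-n))/i * (1+i)
PV_immediate = 15159.5484
PV_due = 15159.5484 * 1.12
= 16978.6942


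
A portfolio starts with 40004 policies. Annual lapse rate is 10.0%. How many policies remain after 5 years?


remaining = initial * (1 - lapse)^years
= 40004 * (1 - 0.1)^5
= 40004 * 0.59049
= 23621.962


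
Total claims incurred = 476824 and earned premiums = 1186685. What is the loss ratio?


Loss ratio = claims / premiums
= 476824 / 1186685
= 0.4018


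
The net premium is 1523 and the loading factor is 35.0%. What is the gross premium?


Gross = net * (1 + loading)
= 1523 * (1 + 0.35)
= 1523 * 1.35
= 2056.05


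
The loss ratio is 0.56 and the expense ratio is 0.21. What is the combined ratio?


Combined ratio = loss ratio + expense ratio
= 0.56 + 0.21
= 0.77


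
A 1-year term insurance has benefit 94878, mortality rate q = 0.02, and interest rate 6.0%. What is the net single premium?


NSP = benefit * q * v
v = 1/(1+i) = 0.943396
NSP = 94878 * 0.02 * 0.943396
= 1790.1509


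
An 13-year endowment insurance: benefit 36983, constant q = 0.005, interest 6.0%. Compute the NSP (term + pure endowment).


Term component = 1595.2129
Pure endowment = 13_p_x * v^13 * benefit = 0.936915 * 0.468839 * 36983 = 16245.2328
NSP = 17840.4456


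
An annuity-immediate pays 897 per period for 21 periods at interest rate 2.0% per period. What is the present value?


PV = PMT * (1 - (1+i)^(-n)) / i
= 897 * (1 - (1+0.02)^(-21)) / 0.02
= 897 * (1 - 0.659776) / 0.02
= 897 * 17.011209
= 15259.0546


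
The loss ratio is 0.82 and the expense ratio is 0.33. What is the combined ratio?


Combined ratio = loss ratio + expense ratio
= 0.82 + 0.33
= 1.15


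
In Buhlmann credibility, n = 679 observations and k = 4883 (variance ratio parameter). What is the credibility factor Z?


Z = n / (n + k)
= 679 / (679 + 4883)
= 679 / 5562
= 0.1221


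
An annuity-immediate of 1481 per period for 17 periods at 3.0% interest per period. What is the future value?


FV = PMT * ((1+i)^n - 1) / i
= 1481 * ((1.03)^17 - 1) / 0.03
= 1481 * (1.652848 - 1) / 0.03
= 32228.9114


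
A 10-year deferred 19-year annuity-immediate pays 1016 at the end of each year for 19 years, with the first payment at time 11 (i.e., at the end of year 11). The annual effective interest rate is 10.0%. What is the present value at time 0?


PV at time 10 of the 19-year annuity-immediate:
a_n = 1016 * (1-(1+0.1)^(-19))/0.1 = 8498.7588
Discount back 10 years to time 0:
PV = 8498.7588 * (1+0.1)^(-10)
= 8498.7588 * 0.385543
= 3276.6394


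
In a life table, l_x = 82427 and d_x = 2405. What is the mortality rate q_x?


q_x = d_x / l_x
= 2405 / 82427
= 0.0292


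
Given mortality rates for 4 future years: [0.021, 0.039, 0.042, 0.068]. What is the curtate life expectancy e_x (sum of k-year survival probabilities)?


e_x = sum_{k=1}^{n} k_p_x
k_p_x values:
  1_p_x = 0.979
  2_p_x = 0.940819
  3_p_x = 0.901305
  4_p_x = 0.840016
e_x = 3.6611


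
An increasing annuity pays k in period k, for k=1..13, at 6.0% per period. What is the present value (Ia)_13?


(Ia)_n = sum_{k=1}^{n} k * v^k, v = 1/(1+i)
v = 0.943396
Sum computed term by term:
(Ia)_13 = 54.8156


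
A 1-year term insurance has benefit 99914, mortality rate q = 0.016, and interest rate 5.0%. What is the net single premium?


NSP = benefit * q * v
v = 1/(1+i) = 0.952381
NSP = 99914 * 0.016 * 0.952381
= 1522.499


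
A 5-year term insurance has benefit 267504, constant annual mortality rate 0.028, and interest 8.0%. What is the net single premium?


NSP = benefit * sum_{k=0}^{n-1} k_p_x * q * v^(k+1)
With constant q=0.028, v=0.925926
Sum = 0.106169
NSP = 267504 * 0.106169
= 28400.7015


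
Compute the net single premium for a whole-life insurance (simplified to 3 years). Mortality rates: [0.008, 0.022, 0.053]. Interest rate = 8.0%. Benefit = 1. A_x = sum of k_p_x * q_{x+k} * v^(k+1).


v = 0.925926
Year 0: k_p_x=1.0, q=0.008, term=0.007407
Year 1: k_p_x=0.992, q=0.022, term=0.018711
Year 2: k_p_x=0.970176, q=0.053, term=0.040818
A_x = 0.0669


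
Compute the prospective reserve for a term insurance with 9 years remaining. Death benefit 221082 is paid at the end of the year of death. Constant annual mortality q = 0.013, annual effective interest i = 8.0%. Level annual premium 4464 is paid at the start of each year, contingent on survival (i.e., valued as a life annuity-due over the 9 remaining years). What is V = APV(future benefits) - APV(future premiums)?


v = 1/(1+i) = 0.925926
APV(future benefits) per unit = sum_{k=0}^{8} k_p_x * q * v^(k+1) = 0.077626
APV(future benefits) = 221082 * 0.077626 = 17161.7957
Life annuity-due factor ä_{x:9} = sum_{k=0}^{8} k_p_x * v^k = 6.448961
APV(future premiums) = 4464 * 6.448961 = 28788.1615
V = 17161.7957 - 28788.1615
= -11626.3659


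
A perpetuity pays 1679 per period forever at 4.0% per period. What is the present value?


PV = PMT / i
= 1679 / 0.04
= 41975.0


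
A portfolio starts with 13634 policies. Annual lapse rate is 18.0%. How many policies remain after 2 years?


remaining = initial * (1 - lapse)^years
= 13634 * (1 - 0.18)^2
= 13634 * 0.6724
= 9167.5016


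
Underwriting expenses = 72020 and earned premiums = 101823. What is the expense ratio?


Expense ratio = expenses / premiums
= 72020 / 101823
= 0.7073


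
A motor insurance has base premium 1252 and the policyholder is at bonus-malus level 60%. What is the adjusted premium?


adjusted = base * BM_level / 100
= 1252 * 60 / 100
= 1252 * 0.6
= 751.2


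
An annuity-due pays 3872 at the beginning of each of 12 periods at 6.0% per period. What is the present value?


PV_due = PMT * (1-(1+i)^(-n))/i * (1+i)
PV_immediate = 32462.2437
PV_due = 32462.2437 * 1.06
= 34409.9784


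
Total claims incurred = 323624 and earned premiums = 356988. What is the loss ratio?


Loss ratio = claims / premiums
= 323624 / 356988
= 0.9065


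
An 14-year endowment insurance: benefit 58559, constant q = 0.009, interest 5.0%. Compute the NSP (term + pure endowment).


Term component = 4957.4726
Pure endowment = 14_p_x * v^14 * benefit = 0.881112 * 0.505068 * 58559 = 26060.013
NSP = 31017.4856


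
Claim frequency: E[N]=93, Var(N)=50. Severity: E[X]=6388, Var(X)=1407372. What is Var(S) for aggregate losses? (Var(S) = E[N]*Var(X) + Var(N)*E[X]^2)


Var(S) = E[N]*Var(X) + Var(N)*E[X]^2
= 93*1407372 + 50*6388^2
= 130885596 + 2040327200
= 2.1712e+09


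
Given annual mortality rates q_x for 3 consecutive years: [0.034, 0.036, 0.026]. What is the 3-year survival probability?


p_k = 1 - q_k for each year
Survival = product of (1 - q_k)
= 0.966 * 0.964 * 0.974
= 0.907


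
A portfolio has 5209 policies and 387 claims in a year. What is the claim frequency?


frequency = claims / policies
= 387 / 5209
= 0.0743


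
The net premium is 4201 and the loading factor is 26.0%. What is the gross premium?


Gross = net * (1 + loading)
= 4201 * (1 + 0.26)
= 4201 * 1.26
= 5293.26


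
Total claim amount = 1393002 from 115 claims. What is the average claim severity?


severity = total / number
= 1393002 / 115
= 12113.0609


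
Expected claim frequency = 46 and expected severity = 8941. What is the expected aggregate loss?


E[S] = E[N] * E[X]
= 46 * 8941
= 411286


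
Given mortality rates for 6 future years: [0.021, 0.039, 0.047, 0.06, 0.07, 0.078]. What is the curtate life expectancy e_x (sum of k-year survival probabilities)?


e_x = sum_{k=1}^{n} k_p_x
k_p_x values:
  1_p_x = 0.979
  2_p_x = 0.940819
  3_p_x = 0.896601
  4_p_x = 0.842804
  5_p_x = 0.783808
  6_p_x = 0.722671
e_x = 5.1657


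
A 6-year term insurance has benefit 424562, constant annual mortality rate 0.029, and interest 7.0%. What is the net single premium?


NSP = benefit * sum_{k=0}^{n-1} k_p_x * q * v^(k+1)
With constant q=0.029, v=0.934579
Sum = 0.129332
NSP = 424562 * 0.129332
= 54909.548


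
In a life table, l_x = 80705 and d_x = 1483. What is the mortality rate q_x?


q_x = d_x / l_x
= 1483 / 80705
= 0.0184


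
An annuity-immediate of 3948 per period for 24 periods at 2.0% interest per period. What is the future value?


FV = PMT * ((1+i)^n - 1) / i
= 3948 * ((1.02)^24 - 1) / 0.02
= 3948 * (1.608437 - 1) / 0.02
= 120105.513


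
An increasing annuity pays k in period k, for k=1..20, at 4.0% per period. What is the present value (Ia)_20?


(Ia)_n = sum_{k=1}^{n} k * v^k, v = 1/(1+i)
v = 0.961538
Sum computed term by term:
(Ia)_20 = 125.155


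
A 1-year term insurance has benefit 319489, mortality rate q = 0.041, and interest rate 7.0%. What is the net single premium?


NSP = benefit * q * v
v = 1/(1+i) = 0.934579
NSP = 319489 * 0.041 * 0.934579
= 12242.1019


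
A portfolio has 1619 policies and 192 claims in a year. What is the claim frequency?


frequency = claims / policies
= 192 / 1619
= 0.1186


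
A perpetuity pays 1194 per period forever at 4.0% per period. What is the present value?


PV = PMT / i
= 1194 / 0.04
= 29850.0


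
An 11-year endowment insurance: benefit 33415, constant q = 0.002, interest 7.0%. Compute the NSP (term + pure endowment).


Term component = 496.821
Pure endowment = 11_p_x * v^11 * benefit = 0.978219 * 0.475093 * 33415 = 15529.4425
NSP = 16026.2635


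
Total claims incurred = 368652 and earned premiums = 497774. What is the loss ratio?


Loss ratio = claims / premiums
= 368652 / 497774
= 0.7406


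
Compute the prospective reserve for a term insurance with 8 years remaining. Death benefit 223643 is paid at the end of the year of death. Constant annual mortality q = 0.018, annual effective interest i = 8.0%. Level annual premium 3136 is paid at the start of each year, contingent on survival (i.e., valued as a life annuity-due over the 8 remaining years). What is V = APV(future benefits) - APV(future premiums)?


v = 1/(1+i) = 0.925926
APV(future benefits) per unit = sum_{k=0}^{7} k_p_x * q * v^(k+1) = 0.097861
APV(future benefits) = 223643 * 0.097861 = 21886.0209
Life annuity-due factor ä_{x:8} = sum_{k=0}^{7} k_p_x * v^k = 5.871685
APV(future premiums) = 3136 * 5.871685 = 18413.6043
V = 21886.0209 - 18413.6043
= 3472.4167


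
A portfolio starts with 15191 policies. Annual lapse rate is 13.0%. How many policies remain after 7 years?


remaining = initial * (1 - lapse)^years
= 15191 * (1 - 0.13)^7
= 15191 * 0.377255
= 5730.8776


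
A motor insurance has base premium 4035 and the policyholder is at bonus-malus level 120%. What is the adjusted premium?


adjusted = base * BM_level / 100
= 4035 * 120 / 100
= 4035 * 1.2
= 4842.0


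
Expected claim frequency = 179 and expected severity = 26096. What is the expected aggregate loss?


E[S] = E[N] * E[X]
= 179 * 26096
= 4.6712e+06


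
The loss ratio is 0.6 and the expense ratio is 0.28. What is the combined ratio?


Combined ratio = loss ratio + expense ratio
= 0.6 + 0.28
= 0.88


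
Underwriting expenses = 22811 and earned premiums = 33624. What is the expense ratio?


Expense ratio = expenses / premiums
= 22811 / 33624
= 0.6784


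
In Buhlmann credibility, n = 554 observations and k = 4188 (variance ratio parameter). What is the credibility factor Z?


Z = n / (n + k)
= 554 / (554 + 4188)
= 554 / 4742
= 0.1168


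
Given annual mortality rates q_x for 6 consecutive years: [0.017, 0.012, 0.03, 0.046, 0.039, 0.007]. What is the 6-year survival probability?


p_k = 1 - q_k for each year
Survival = product of (1 - q_k)
= 0.983 * 0.988 * 0.97 * 0.954 * 0.961 * 0.993
= 0.8576


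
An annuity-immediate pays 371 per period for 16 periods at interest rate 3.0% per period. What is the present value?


PV = PMT * (1 - (1+i)^(-n)) / i
= 371 * (1 - (1+0.03)^(-16)) / 0.03
= 371 * (1 - 0.623167) / 0.03
= 371 * 12.561102
= 4660.1689


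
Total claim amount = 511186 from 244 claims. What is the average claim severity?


severity = total / number
= 511186 / 244
= 2095.0246


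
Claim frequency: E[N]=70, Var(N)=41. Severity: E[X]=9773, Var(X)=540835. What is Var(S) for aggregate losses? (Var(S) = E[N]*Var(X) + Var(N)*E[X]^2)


Var(S) = E[N]*Var(X) + Var(N)*E[X]^2
= 70*540835 + 41*9773^2
= 37858450 + 3915972689
= 3.9538e+09


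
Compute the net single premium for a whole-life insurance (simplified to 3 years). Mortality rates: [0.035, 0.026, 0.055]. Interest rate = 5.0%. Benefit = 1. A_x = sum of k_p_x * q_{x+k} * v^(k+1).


v = 0.952381
Year 0: k_p_x=1.0, q=0.035, term=0.033333
Year 1: k_p_x=0.965, q=0.026, term=0.022757
Year 2: k_p_x=0.93991, q=0.055, term=0.044656
A_x = 0.1007


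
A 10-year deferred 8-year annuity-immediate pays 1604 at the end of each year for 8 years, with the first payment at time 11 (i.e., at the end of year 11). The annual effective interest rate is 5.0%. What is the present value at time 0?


PV at time 10 of the 8-year annuity-immediate:
a_n = 1604 * (1-(1+0.05)^(-8))/0.05 = 10366.9933
Discount back 10 years to time 0:
PV = 10366.9933 * (1+0.05)^(-10)
= 10366.9933 * 0.613913
= 6364.4346


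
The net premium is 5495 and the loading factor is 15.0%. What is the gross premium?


Gross = net * (1 + loading)
= 5495 * (1 + 0.15)
= 5495 * 1.15
= 6319.25


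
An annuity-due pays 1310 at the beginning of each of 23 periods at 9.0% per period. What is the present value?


PV_due = PMT * (1-(1+i)^(-n))/i * (1+i)
PV_immediate = 12550.0709
PV_due = 12550.0709 * 1.09
= 13679.5773


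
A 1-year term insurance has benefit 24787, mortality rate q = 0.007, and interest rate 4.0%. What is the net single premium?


NSP = benefit * q * v
v = 1/(1+i) = 0.961538
NSP = 24787 * 0.007 * 0.961538
= 166.8356


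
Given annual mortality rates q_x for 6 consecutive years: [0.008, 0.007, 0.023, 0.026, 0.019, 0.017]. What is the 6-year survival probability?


p_k = 1 - q_k for each year
Survival = product of (1 - q_k)
= 0.992 * 0.993 * 0.977 * 0.974 * 0.981 * 0.983
= 0.9039


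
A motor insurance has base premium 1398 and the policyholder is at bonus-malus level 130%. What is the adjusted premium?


adjusted = base * BM_level / 100
= 1398 * 130 / 100
= 1398 * 1.3
= 1817.4


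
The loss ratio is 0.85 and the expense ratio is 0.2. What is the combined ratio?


Combined ratio = loss ratio + expense ratio
= 0.85 + 0.2
= 1.05


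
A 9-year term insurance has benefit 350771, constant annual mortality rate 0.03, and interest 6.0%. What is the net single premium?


NSP = benefit * sum_{k=0}^{n-1} k_p_x * q * v^(k+1)
With constant q=0.03, v=0.943396
Sum = 0.18334
NSP = 350771 * 0.18334
= 64310.4024


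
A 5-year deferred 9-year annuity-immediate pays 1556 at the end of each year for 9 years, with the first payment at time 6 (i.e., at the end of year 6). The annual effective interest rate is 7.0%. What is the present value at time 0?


PV at time 5 of the 9-year annuity-immediate:
a_n = 1556 * (1-(1+0.07)^(-9))/0.07 = 10137.7014
Discount back 5 years to time 0:
PV = 10137.7014 * (1+0.07)^(-5)
= 10137.7014 * 0.712986
= 7228.041


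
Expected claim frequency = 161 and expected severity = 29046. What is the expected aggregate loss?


E[S] = E[N] * E[X]
= 161 * 29046
= 4.6764e+06


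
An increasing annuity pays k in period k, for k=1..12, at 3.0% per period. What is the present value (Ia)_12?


(Ia)_n = sum_{k=1}^{n} k * v^k, v = 1/(1+i)
v = 0.970874
Sum computed term by term:
(Ia)_12 = 61.2022


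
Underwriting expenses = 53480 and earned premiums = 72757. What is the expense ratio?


Expense ratio = expenses / premiums
= 53480 / 72757
= 0.735


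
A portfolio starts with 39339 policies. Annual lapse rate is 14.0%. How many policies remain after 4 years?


remaining = initial * (1 - lapse)^years
= 39339 * (1 - 0.14)^4
= 39339 * 0.547008
= 21518.754


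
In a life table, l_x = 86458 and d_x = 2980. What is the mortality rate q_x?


q_x = d_x / l_x
= 2980 / 86458
= 0.0345


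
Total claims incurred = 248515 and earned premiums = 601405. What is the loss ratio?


Loss ratio = claims / premiums
= 248515 / 601405
= 0.4132


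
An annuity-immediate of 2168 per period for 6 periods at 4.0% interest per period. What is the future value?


FV = PMT * ((1+i)^n - 1) / i
= 2168 * ((1.04)^6 - 1) / 0.04
= 2168 * (1.265319 - 1) / 0.04
= 14380.2908


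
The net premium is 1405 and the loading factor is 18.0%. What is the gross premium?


Gross = net * (1 + loading)
= 1405 * (1 + 0.18)
= 1405 * 1.18
= 1657.9


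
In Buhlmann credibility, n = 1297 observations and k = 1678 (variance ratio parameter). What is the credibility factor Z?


Z = n / (n + k)
= 1297 / (1297 + 1678)
= 1297 / 2975
= 0.436


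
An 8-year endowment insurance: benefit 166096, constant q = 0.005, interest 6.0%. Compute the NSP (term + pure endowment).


Term component = 5075.5015
Pure endowment = 8_p_x * v^8 * benefit = 0.960693 * 0.627412 * 166096 = 100114.4804
NSP = 105189.9819


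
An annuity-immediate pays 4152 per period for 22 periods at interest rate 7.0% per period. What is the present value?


PV = PMT * (1 - (1+i)^(-n)) / i
= 4152 * (1 - (1+0.07)^(-22)) / 0.07
= 4152 * (1 - 0.225713) / 0.07
= 4152 * 11.06124
= 45926.2705


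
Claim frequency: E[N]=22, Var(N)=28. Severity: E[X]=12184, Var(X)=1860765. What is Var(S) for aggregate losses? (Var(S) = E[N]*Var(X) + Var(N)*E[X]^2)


Var(S) = E[N]*Var(X) + Var(N)*E[X]^2
= 22*1860765 + 28*12184^2
= 40936830 + 4156595968
= 4.1975e+09


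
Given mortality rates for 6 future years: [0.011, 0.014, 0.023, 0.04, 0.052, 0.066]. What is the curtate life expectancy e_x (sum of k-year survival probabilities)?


e_x = sum_{k=1}^{n} k_p_x
k_p_x values:
  1_p_x = 0.989
  2_p_x = 0.975154
  3_p_x = 0.952725
  4_p_x = 0.914616
  5_p_x = 0.867056
  6_p_x = 0.809831
e_x = 5.5084


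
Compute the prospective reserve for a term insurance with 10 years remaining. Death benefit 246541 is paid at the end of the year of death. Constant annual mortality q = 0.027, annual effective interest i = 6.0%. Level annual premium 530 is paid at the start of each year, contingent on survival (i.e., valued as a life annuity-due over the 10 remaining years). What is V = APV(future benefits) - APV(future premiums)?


v = 1/(1+i) = 0.943396
APV(future benefits) per unit = sum_{k=0}^{9} k_p_x * q * v^(k+1) = 0.178545
APV(future benefits) = 246541 * 0.178545 = 44018.7063
Life annuity-due factor ä_{x:10} = sum_{k=0}^{9} k_p_x * v^k = 7.009551
APV(future premiums) = 530 * 7.009551 = 3715.0622
V = 44018.7063 - 3715.0622
= 40303.6441


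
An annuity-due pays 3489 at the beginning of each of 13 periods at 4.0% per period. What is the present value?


PV_due = PMT * (1-(1+i)^(-n))/i * (1+i)
PV_immediate = 34839.9253
PV_due = 34839.9253 * 1.04
= 36233.5224


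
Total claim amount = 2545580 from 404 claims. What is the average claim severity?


severity = total / number
= 2545580 / 404
= 6300.9406


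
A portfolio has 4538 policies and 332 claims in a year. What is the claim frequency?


frequency = claims / policies
= 332 / 4538
= 0.0732


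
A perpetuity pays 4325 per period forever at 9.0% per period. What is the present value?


PV = PMT / i
= 4325 / 0.09
= 48055.5556


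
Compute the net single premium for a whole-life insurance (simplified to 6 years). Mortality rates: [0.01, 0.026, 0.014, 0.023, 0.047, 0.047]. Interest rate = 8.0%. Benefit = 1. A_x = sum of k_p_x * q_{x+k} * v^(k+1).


v = 0.925926
Year 0: k_p_x=1.0, q=0.01, term=0.009259
Year 1: k_p_x=0.99, q=0.026, term=0.022068
Year 2: k_p_x=0.96426, q=0.014, term=0.010716
Year 3: k_p_x=0.95076, q=0.023, term=0.016073
Year 4: k_p_x=0.928893, q=0.047, term=0.029713
Year 5: k_p_x=0.885235, q=0.047, term=0.026219
A_x = 0.114


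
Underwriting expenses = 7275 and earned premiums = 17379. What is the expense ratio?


Expense ratio = expenses / premiums
= 7275 / 17379
= 0.4186


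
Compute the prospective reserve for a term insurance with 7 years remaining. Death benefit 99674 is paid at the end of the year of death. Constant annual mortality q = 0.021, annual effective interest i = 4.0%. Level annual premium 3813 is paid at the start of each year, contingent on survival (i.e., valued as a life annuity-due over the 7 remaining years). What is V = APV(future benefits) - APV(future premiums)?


v = 1/(1+i) = 0.961538
APV(future benefits) per unit = sum_{k=0}^{6} k_p_x * q * v^(k+1) = 0.118768
APV(future benefits) = 99674 * 0.118768 = 11838.1143
Life annuity-due factor ä_{x:7} = sum_{k=0}^{6} k_p_x * v^k = 5.88186
APV(future premiums) = 3813 * 5.88186 = 22427.5324
V = 11838.1143 - 22427.5324
= -10589.4181


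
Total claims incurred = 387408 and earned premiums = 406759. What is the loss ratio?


Loss ratio = claims / premiums
= 387408 / 406759
= 0.9524


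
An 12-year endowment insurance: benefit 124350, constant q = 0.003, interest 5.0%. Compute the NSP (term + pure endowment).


Term component = 3258.0727
Pure endowment = 12_p_x * v^12 * benefit = 0.964588 * 0.556837 * 124350 = 66790.7162
NSP = 70048.7889


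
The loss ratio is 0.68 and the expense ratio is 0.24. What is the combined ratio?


Combined ratio = loss ratio + expense ratio
= 0.68 + 0.24
= 0.92


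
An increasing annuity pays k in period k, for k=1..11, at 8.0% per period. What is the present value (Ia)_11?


(Ia)_n = sum_{k=1}^{n} k * v^k, v = 1/(1+i)
v = 0.925926
Sum computed term by term:
(Ia)_11 = 37.4046


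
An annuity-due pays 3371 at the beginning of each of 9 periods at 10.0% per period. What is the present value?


PV_due = PMT * (1-(1+i)^(-n))/i * (1+i)
PV_immediate = 19413.6693
PV_due = 19413.6693 * 1.1
= 21355.0362


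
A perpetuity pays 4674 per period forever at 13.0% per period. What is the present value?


PV = PMT / i
= 4674 / 0.13
= 35953.8462


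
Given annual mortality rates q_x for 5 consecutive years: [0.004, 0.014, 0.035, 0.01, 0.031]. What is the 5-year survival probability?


p_k = 1 - q_k for each year
Survival = product of (1 - q_k)
= 0.996 * 0.986 * 0.965 * 0.99 * 0.969
= 0.9091


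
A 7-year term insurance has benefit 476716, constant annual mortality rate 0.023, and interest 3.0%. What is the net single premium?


NSP = benefit * sum_{k=0}^{n-1} k_p_x * q * v^(k+1)
With constant q=0.023, v=0.970874
Sum = 0.134147
NSP = 476716 * 0.134147
= 63950.153


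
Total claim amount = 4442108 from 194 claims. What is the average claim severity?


severity = total / number
= 4442108 / 194
= 22897.4639


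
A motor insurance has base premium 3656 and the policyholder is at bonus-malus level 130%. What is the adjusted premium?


adjusted = base * BM_level / 100
= 3656 * 130 / 100
= 3656 * 1.3
= 4752.8


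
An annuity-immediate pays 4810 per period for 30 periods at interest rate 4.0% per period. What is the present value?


PV = PMT * (1 - (1+i)^(-n)) / i
= 4810 * (1 - (1+0.04)^(-30)) / 0.04
= 4810 * (1 - 0.308319) / 0.04
= 4810 * 17.292033
= 83174.6802


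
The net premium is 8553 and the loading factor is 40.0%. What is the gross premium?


Gross = net * (1 + loading)
= 8553 * (1 + 0.4)
= 8553 * 1.4
= 11974.2


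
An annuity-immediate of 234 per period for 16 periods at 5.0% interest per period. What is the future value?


FV = PMT * ((1+i)^n - 1) / i
= 234 * ((1.05)^16 - 1) / 0.05
= 234 * (2.182875 - 1) / 0.05
= 5535.8531


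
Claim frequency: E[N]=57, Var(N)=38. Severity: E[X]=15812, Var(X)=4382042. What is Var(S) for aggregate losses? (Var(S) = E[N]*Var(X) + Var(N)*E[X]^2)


Var(S) = E[N]*Var(X) + Var(N)*E[X]^2
= 57*4382042 + 38*15812^2
= 249776394 + 9500735072
= 9.7505e+09


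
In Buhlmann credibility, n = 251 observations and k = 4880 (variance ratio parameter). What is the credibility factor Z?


Z = n / (n + k)
= 251 / (251 + 4880)
= 251 / 5131
= 0.0489


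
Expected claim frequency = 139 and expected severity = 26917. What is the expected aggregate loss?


E[S] = E[N] * E[X]
= 139 * 26917
= 3.7415e+06


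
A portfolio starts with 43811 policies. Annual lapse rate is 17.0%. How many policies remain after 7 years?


remaining = initial * (1 - lapse)^years
= 43811 * (1 - 0.17)^7
= 43811 * 0.271361
= 11888.5753


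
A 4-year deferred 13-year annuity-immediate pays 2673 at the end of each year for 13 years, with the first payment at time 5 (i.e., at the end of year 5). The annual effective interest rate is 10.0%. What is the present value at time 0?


PV at time 4 of the 13-year annuity-immediate:
a_n = 2673 * (1-(1+0.1)^(-13))/0.1 = 18987.2711
Discount back 4 years to time 0:
PV = 18987.2711 * (1+0.1)^(-4)
= 18987.2711 * 0.683013
= 12968.5617


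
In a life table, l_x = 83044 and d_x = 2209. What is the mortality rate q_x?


q_x = d_x / l_x
= 2209 / 83044
= 0.0266


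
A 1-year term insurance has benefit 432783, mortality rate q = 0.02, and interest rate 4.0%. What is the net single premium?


NSP = benefit * q * v
v = 1/(1+i) = 0.961538
NSP = 432783 * 0.02 * 0.961538
= 8322.75


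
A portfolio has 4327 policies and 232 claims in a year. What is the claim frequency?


frequency = claims / policies
= 232 / 4327
= 0.0536


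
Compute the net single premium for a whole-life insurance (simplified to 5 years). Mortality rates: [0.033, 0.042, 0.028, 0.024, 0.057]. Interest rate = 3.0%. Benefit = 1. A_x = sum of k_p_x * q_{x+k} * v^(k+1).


v = 0.970874
Year 0: k_p_x=1.0, q=0.033, term=0.032039
Year 1: k_p_x=0.967, q=0.042, term=0.038283
Year 2: k_p_x=0.926386, q=0.028, term=0.023738
Year 3: k_p_x=0.900447, q=0.024, term=0.019201
Year 4: k_p_x=0.878836, q=0.057, term=0.043211
A_x = 0.1565


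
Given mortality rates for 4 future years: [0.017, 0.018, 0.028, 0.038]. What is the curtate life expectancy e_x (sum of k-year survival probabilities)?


e_x = sum_{k=1}^{n} k_p_x
k_p_x values:
  1_p_x = 0.983
  2_p_x = 0.965306
  3_p_x = 0.938277
  4_p_x = 0.902623
e_x = 3.7892


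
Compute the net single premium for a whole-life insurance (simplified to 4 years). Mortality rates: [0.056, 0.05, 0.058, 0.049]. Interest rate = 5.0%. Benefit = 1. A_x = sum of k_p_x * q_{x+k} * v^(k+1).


v = 0.952381
Year 0: k_p_x=1.0, q=0.056, term=0.053333
Year 1: k_p_x=0.944, q=0.05, term=0.042812
Year 2: k_p_x=0.8968, q=0.058, term=0.044932
Year 3: k_p_x=0.844786, q=0.049, term=0.034055
A_x = 0.1751


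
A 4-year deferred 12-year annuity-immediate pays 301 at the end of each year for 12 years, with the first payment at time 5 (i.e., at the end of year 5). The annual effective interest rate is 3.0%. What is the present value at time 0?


PV at time 4 of the 12-year annuity-immediate:
a_n = 301 * (1-(1+0.03)^(-12))/0.03 = 2996.1552
Discount back 4 years to time 0:
PV = 2996.1552 * (1+0.03)^(-4)
= 2996.1552 * 0.888487
= 2662.0451


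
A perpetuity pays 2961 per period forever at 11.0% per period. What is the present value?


PV = PMT / i
= 2961 / 0.11
= 26918.1818


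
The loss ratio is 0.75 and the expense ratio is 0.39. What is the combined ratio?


Combined ratio = loss ratio + expense ratio
= 0.75 + 0.39
= 1.14


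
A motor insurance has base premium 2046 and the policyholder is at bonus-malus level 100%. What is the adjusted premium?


adjusted = base * BM_level / 100
= 2046 * 100 / 100
= 2046 * 1.0
= 2046.0


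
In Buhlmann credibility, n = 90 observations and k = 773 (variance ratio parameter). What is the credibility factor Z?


Z = n / (n + k)
= 90 / (90 + 773)
= 90 / 863
= 0.1043


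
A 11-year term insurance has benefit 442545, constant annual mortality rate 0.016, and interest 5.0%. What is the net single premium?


NSP = benefit * sum_{k=0}^{n-1} k_p_x * q * v^(k+1)
With constant q=0.016, v=0.952381
Sum = 0.123727
NSP = 442545 * 0.123727
= 54754.8607


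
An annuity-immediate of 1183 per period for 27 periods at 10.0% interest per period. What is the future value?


FV = PMT * ((1+i)^n - 1) / i
= 1183 * ((1.1)^27 - 1) / 0.1
= 1183 * (13.109994 - 1) / 0.1
= 143261.2313


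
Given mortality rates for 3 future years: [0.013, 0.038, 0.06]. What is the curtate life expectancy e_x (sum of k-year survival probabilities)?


e_x = sum_{k=1}^{n} k_p_x
k_p_x values:
  1_p_x = 0.987
  2_p_x = 0.949494
  3_p_x = 0.892524
e_x = 2.829
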